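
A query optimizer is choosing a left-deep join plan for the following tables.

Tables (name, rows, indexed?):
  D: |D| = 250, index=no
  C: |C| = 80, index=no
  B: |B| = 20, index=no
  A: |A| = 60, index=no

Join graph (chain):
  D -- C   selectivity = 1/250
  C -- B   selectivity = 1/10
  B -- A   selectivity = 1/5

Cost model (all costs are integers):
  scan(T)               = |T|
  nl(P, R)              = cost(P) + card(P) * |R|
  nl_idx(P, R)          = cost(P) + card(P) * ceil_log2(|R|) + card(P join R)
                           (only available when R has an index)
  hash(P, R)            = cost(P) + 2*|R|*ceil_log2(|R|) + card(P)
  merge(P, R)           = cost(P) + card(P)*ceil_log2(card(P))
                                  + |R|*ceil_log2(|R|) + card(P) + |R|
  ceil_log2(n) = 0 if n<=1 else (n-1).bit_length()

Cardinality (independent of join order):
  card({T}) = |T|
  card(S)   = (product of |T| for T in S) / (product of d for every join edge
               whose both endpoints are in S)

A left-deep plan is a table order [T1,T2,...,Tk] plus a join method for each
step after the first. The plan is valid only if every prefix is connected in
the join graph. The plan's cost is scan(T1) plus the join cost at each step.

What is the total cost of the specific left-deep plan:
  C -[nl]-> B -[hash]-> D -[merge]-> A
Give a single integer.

step 1: scan C: cost=80, card=80
step 2: join B via nl
    card(P join B) = 80*20/(10) = 160
    cost = 80 + 80*20 = 1680
step 3: join D via hash
    card(P join D) = 160*250/(250) = 160
    cost = 1680 + 2*250*8 + 160 = 5840
step 4: join A via merge
    card(P join A) = 160*60/(5) = 1920
    cost = 5840 + 160*8 + 60*6 + 160 + 60 = 7700

7700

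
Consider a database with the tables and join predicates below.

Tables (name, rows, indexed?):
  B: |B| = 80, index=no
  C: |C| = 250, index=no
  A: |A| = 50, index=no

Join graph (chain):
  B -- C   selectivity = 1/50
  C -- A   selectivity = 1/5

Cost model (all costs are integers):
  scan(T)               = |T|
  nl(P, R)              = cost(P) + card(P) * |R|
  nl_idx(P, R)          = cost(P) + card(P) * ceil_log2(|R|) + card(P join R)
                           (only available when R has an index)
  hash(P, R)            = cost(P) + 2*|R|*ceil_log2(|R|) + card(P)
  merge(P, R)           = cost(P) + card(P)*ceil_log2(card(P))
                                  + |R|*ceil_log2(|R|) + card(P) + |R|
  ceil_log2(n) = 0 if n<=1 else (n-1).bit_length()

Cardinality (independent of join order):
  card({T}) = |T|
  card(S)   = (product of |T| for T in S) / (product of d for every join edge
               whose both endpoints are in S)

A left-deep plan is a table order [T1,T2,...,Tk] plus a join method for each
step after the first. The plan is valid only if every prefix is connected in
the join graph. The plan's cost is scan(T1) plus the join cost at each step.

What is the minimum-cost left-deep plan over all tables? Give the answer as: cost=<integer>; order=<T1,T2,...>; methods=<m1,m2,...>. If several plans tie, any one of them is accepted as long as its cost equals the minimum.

cost=2620; order=C,B,A; methods=hash,hash

Selinger DP (subsets sized 1..n):
  {B}: scan cost=80, card=80
  {C}: scan cost=250, card=250
  {A}: scan cost=50, card=50
  {BC}: card=400; try (B,hash)→1620, (C,merge)→2970, (B,merge)→3140, (C,hash)→4160, (C,nl)→20080, (B,nl)→20250; best=1620 via (B,hash)
  {AC}: card=2500; try (A,hash)→1100, (C,merge)→2650, (A,merge)→2850, (C,hash)→4100, (C,nl)→12550, (A,nl)→12750; best=1100 via (A,hash)
  {ABC}: card=4000; try (A,hash)→2620, (B,hash)→4720, (A,merge)→5970, (A,nl)→21620, (B,merge)→34240, (B,nl)→201100; best=2620 via (A,hash)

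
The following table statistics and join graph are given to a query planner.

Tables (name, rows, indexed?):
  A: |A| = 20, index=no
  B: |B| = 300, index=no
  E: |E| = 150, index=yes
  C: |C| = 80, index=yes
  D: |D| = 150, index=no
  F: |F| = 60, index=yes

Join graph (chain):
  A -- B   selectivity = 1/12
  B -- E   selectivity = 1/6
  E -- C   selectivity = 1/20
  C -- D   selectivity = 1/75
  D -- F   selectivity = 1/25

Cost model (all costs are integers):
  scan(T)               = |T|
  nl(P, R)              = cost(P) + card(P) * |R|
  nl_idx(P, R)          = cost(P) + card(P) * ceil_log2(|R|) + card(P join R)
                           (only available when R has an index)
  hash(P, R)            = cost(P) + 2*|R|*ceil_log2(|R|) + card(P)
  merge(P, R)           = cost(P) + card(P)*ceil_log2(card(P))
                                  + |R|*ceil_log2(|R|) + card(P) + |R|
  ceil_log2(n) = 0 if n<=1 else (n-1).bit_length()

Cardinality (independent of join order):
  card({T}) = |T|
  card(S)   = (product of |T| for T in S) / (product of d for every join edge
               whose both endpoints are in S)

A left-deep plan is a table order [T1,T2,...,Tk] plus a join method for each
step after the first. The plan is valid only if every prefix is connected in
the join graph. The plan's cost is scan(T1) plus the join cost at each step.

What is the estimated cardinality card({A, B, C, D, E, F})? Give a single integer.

Tables in S: A(20), B(300), C(80), D(150), E(150), F(60)
Edges inside S: A-B(d=12), B-E(d=6), E-C(d=20), C-D(d=75), D-F(d=25)
numerator = 20 * 300 * 80 * 150 * 150 * 60 = 648000000000
denominator = 12 * 6 * 20 * 75 * 25 = 2700000
card(S) = 648000000000 / 2700000 = 240000

240000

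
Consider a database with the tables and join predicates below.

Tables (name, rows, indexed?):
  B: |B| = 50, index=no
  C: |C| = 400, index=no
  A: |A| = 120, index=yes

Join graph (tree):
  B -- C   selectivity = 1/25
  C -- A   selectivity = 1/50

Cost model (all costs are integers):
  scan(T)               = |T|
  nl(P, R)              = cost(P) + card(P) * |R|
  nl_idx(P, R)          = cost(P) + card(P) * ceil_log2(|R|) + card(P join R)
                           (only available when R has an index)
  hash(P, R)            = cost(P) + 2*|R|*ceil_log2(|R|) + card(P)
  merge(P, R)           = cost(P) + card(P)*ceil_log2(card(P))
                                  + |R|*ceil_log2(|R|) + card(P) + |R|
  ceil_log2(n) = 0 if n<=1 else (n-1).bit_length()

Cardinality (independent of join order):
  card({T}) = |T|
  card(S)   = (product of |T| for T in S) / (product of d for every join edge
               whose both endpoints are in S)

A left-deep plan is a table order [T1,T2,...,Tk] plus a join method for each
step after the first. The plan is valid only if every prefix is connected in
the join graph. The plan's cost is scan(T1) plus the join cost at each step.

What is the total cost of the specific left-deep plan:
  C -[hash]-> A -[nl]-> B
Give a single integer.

50480

step 1: scan C: cost=400, card=400
step 2: join A via hash
    card(P join A) = 400*120/(50) = 960
    cost = 400 + 2*120*7 + 400 = 2480
step 3: join B via nl
    card(P join B) = 960*50/(25) = 1920
    cost = 2480 + 960*50 = 50480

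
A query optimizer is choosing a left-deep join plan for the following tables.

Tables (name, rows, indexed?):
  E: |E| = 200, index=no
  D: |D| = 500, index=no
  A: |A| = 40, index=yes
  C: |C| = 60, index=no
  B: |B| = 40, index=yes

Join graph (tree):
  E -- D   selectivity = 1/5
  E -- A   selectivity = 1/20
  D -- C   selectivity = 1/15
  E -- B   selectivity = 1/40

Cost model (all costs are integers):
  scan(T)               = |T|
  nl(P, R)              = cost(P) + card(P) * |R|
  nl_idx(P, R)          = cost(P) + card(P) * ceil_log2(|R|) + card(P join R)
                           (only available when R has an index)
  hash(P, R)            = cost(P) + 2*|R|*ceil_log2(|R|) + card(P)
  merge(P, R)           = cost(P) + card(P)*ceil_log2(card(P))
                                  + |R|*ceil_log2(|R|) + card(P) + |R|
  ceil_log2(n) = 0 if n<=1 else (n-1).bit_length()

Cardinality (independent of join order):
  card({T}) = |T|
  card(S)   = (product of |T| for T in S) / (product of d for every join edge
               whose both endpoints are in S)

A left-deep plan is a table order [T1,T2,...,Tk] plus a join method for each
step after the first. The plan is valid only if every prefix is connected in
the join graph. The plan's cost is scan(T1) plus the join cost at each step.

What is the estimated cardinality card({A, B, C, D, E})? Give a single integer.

160000

Tables in S: A(40), B(40), C(60), D(500), E(200)
Edges inside S: E-D(d=5), E-A(d=20), D-C(d=15), E-B(d=40)
numerator = 40 * 40 * 60 * 500 * 200 = 9600000000
denominator = 5 * 20 * 15 * 40 = 60000
card(S) = 9600000000 / 60000 = 160000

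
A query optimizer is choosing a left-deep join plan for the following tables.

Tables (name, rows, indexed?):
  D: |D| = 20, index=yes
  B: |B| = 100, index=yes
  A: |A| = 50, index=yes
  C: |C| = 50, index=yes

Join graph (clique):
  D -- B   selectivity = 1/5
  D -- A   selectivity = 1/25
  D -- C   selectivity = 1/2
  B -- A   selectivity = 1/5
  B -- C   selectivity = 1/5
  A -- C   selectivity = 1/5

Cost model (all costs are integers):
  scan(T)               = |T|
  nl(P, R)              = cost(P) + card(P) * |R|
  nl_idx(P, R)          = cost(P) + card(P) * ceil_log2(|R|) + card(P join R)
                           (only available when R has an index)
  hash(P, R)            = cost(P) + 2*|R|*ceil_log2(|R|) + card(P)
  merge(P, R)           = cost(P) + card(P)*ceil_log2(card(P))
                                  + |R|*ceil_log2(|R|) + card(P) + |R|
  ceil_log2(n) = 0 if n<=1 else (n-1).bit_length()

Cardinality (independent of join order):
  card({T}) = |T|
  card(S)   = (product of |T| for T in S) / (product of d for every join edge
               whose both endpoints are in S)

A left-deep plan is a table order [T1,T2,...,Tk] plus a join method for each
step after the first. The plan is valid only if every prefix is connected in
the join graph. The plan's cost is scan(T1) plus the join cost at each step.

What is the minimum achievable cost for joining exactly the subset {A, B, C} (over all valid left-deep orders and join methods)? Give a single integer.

Selinger DP over subsets of {A,B,C}:
  {B}: scan cost=100, card=100
  {A}: scan cost=50, card=50
  {C}: scan cost=50, card=50
  {AB}: card=1000; try (A,hash)→800, (B,merge)→1200, (A,merge)→1250, (B,nl_idx)→1400, (B,hash)→1500, (A,nl_idx)→1700 …(+2); best=800 via (A,hash)
  {BC}: card=1000; try (C,hash)→800, (B,merge)→1200, (C,merge)→1250, (B,nl_idx)→1400, (B,hash)→1500, (C,nl_idx)→1700 …(+2); best=800 via (C,hash)
  {AC}: card=500; try (C,hash)→700, (A,hash)→700, (C,merge)→750, (A,merge)→750, (C,nl_idx)→850, (A,nl_idx)→850 …(+2); best=700 via (C,hash)
  {ABC}: card=2000; try (C,hash)→2400, (A,hash)→2400, (B,hash)→2600, (B,nl_idx)→6200, (B,merge)→6500, (C,nl_idx)→8800 …(+6); best=2400 via (C,hash)

2400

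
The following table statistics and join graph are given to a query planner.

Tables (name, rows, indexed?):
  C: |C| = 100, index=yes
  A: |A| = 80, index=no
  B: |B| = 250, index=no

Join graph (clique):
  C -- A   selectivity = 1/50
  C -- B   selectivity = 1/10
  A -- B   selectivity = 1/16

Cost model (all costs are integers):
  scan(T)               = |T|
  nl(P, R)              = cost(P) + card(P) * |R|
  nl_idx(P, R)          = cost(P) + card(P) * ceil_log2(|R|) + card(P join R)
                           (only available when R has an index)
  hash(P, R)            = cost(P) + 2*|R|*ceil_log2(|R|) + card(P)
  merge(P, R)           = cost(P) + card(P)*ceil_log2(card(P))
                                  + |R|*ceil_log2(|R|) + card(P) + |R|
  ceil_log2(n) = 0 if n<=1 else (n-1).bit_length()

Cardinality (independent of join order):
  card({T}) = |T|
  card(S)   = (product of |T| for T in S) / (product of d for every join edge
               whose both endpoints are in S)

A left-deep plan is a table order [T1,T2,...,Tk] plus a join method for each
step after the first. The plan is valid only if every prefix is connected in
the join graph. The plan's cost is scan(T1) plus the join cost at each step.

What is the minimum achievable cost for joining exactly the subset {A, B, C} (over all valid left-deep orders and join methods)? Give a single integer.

Selinger DP over subsets of {A,B,C}:
  {C}: scan cost=100, card=100
  {A}: scan cost=80, card=80
  {B}: scan cost=250, card=250
  {AC}: card=160; try (C,nl_idx)→800, (A,hash)→1320, (C,merge)→1520, (A,merge)→1540, (C,hash)→1560, (C,nl)→8080 …(+1); best=800 via (C,nl_idx)
  {BC}: card=2500; try (C,hash)→1900, (B,merge)→3150, (C,merge)→3300, (B,hash)→4200, (C,nl_idx)→4500, (B,nl)→25100 …(+1); best=1900 via (C,hash)
  {AB}: card=1250; try (A,hash)→1620, (B,merge)→2970, (A,merge)→3140, (B,hash)→4160, (B,nl)→20080, (A,nl)→20250; best=1620 via (A,hash)
  {ABC}: card=250; try (C,hash)→4270, (B,merge)→4490, (B,hash)→4960, (A,hash)→5520, (C,nl_idx)→10620, (C,merge)→17420 …(+4); best=4270 via (C,hash)

4270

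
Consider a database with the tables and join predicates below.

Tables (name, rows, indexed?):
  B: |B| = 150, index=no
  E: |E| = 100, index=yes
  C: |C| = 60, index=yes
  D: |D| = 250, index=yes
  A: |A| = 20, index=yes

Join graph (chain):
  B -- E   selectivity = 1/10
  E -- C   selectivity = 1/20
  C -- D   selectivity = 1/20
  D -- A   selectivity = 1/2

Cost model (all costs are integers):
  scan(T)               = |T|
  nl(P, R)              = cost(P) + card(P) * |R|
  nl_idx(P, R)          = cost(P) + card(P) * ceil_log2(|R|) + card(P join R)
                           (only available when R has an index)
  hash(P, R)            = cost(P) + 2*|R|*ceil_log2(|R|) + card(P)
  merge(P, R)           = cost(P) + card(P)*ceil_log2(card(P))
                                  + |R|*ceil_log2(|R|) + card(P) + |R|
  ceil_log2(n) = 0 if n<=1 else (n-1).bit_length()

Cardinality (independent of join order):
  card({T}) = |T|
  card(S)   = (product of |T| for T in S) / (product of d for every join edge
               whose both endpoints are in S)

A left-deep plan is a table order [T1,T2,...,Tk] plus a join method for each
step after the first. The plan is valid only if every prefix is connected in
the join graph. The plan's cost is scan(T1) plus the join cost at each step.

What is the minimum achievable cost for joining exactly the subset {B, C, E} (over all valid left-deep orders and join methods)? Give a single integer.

Selinger DP over subsets of {B,C,E}:
  {B}: scan cost=150, card=150
  {E}: scan cost=100, card=100
  {C}: scan cost=60, card=60
  {BE}: card=1500; try (E,hash)→1700, (B,merge)→2250, (E,merge)→2300, (B,hash)→2600, (E,nl_idx)→2700, (B,nl)→15100 …(+1); best=1700 via (E,hash)
  {CE}: card=300; try (E,nl_idx)→780, (C,hash)→920, (C,nl_idx)→1000, (E,merge)→1280, (C,merge)→1320, (E,hash)→1520 …(+2); best=780 via (E,nl_idx)
  {BCE}: card=4500; try (B,hash)→3480, (C,hash)→3920, (B,merge)→5130, (C,nl_idx)→15200, (C,merge)→20120, (B,nl)→45780 …(+1); best=3480 via (B,hash)

3480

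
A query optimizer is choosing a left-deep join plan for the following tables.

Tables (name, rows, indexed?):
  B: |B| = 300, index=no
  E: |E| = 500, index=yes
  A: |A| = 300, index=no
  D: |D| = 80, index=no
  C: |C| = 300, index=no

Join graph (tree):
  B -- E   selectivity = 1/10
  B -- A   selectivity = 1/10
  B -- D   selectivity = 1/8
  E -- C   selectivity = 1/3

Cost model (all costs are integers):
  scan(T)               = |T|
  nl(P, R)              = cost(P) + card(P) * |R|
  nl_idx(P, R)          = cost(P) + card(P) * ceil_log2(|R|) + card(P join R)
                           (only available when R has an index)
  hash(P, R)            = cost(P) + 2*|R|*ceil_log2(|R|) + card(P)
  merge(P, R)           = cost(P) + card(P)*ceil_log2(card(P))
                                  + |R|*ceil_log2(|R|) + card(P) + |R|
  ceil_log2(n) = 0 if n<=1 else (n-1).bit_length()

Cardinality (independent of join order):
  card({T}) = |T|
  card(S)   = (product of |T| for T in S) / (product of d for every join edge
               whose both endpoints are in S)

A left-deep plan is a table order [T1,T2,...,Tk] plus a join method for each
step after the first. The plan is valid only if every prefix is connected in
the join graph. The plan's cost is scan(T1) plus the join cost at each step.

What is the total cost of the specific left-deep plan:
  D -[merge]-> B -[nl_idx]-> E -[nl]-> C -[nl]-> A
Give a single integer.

step 1: scan D: cost=80, card=80
step 2: join B via merge
    card(P join B) = 80*300/(8) = 3000
    cost = 80 + 80*7 + 300*9 + 80 + 300 = 3720
step 3: join E via nl_idx
    card(P join E) = 3000*500/(10) = 150000
    cost = 3720 + 3000*9 + 150000 = 180720
step 4: join C via nl
    card(P join C) = 150000*300/(3) = 15000000
    cost = 180720 + 150000*300 = 45180720
step 5: join A via nl
    card(P join A) = 15000000*300/(10) = 450000000
    cost = 45180720 + 15000000*300 = 4545180720

4545180720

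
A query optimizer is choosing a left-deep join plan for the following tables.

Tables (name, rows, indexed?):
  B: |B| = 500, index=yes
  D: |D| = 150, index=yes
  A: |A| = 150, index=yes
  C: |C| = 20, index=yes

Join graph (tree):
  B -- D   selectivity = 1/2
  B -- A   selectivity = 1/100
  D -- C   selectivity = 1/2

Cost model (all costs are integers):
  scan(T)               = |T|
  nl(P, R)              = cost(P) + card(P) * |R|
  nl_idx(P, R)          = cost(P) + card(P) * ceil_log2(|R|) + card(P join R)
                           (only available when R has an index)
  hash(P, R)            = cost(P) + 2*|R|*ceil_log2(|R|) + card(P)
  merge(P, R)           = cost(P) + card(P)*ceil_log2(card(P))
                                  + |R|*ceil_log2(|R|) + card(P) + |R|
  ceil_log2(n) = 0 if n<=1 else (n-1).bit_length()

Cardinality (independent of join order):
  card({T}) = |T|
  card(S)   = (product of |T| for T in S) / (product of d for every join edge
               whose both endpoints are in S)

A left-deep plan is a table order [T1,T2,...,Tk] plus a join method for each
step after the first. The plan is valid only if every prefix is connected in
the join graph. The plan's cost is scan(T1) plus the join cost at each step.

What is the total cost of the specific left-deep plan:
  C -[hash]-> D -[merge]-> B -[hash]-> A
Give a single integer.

402840

step 1: scan C: cost=20, card=20
step 2: join D via hash
    card(P join D) = 20*150/(2) = 1500
    cost = 20 + 2*150*8 + 20 = 2440
step 3: join B via merge
    card(P join B) = 1500*500/(2) = 375000
    cost = 2440 + 1500*11 + 500*9 + 1500 + 500 = 25440
step 4: join A via hash
    card(P join A) = 375000*150/(100) = 562500
    cost = 25440 + 2*150*8 + 375000 = 402840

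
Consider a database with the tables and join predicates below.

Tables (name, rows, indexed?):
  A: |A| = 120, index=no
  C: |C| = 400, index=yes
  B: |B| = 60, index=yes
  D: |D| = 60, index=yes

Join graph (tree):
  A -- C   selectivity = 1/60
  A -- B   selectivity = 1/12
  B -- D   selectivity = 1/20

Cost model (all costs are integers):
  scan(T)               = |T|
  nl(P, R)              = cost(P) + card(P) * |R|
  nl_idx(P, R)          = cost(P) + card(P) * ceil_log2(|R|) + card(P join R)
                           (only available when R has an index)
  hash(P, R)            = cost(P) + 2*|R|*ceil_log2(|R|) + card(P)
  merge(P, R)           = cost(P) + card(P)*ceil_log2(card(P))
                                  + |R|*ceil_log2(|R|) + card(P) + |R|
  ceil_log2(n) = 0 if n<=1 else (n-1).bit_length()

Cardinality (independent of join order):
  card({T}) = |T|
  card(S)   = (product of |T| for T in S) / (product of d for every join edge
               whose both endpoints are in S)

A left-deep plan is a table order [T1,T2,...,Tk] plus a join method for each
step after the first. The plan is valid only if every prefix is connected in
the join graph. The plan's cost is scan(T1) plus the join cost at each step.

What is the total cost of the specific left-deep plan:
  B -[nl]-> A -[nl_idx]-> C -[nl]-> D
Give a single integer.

step 1: scan B: cost=60, card=60
step 2: join A via nl
    card(P join A) = 60*120/(12) = 600
    cost = 60 + 60*120 = 7260
step 3: join C via nl_idx
    card(P join C) = 600*400/(60) = 4000
    cost = 7260 + 600*9 + 4000 = 16660
step 4: join D via nl
    card(P join D) = 4000*60/(20) = 12000
    cost = 16660 + 4000*60 = 256660

256660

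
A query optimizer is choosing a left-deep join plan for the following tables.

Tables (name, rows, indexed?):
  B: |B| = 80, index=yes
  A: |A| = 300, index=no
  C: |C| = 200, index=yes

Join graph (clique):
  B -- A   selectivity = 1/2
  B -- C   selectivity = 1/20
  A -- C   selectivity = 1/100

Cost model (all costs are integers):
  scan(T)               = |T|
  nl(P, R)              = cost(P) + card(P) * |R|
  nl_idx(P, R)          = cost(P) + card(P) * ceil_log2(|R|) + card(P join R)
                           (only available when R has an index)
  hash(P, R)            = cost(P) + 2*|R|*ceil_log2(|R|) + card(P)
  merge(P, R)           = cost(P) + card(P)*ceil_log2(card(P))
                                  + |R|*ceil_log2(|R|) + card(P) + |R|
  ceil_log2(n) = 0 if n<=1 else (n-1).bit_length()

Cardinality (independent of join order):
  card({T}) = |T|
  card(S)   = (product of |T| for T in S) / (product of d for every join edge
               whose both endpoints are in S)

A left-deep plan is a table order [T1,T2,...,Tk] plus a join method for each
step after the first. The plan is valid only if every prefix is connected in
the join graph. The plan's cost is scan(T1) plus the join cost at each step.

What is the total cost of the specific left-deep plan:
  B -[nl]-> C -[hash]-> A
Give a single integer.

22280

step 1: scan B: cost=80, card=80
step 2: join C via nl
    card(P join C) = 80*200/(20) = 800
    cost = 80 + 80*200 = 16080
step 3: join A via hash
    card(P join A) = 800*300/(2*100) = 1200
    cost = 16080 + 2*300*9 + 800 = 22280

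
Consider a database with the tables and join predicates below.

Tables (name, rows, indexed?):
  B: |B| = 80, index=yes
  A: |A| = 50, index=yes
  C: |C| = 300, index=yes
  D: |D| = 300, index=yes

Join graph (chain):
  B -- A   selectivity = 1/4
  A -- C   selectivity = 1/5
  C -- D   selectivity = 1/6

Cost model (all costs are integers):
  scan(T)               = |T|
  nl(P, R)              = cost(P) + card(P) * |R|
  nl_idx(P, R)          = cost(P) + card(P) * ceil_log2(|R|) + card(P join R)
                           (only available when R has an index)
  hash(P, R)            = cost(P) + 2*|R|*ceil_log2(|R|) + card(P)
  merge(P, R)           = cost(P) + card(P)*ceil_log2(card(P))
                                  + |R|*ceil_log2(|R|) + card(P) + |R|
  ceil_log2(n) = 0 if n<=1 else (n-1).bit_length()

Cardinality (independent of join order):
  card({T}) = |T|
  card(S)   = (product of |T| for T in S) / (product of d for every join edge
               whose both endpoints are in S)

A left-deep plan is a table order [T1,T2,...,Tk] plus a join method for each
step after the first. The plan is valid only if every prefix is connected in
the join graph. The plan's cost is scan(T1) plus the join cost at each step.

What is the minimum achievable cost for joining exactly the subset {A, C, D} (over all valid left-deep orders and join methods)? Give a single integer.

Selinger DP over subsets of {A,C,D}:
  {A}: scan cost=50, card=50
  {C}: scan cost=300, card=300
  {D}: scan cost=300, card=300
  {AC}: card=3000; try (A,hash)→1200, (C,merge)→3400, (C,nl_idx)→3500, (A,merge)→3650, (A,nl_idx)→5100, (C,hash)→5500 …(+2); best=1200 via (A,hash)
  {CD}: card=15000; try (D,hash)→6000, (C,hash)→6000, (D,merge)→6300, (C,merge)→6300, (D,nl_idx)→18000, (C,nl_idx)→18000 …(+2); best=6000 via (D,hash)
  {ACD}: card=150000; try (D,hash)→9600, (A,hash)→21600, (D,merge)→43200, (D,nl_idx)→178200, (A,merge)→231350, (A,nl_idx)→246000 …(+2); best=9600 via (D,hash)

9600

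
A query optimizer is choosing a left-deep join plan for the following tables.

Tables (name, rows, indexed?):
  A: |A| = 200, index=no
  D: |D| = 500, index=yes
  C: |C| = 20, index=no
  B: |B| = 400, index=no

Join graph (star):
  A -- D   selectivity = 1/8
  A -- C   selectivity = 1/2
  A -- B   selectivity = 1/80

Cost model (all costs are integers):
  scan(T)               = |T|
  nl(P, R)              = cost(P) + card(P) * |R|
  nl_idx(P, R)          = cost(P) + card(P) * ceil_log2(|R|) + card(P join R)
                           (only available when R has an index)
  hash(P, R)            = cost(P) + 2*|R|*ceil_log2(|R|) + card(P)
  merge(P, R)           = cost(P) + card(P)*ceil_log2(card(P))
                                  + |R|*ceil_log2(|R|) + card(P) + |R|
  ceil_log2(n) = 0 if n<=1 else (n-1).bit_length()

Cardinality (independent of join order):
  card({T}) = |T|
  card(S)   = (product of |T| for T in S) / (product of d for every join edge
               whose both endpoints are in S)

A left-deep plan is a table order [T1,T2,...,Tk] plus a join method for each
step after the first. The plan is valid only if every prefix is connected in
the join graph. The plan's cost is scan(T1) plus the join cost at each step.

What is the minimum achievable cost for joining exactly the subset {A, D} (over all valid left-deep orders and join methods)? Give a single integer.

Selinger DP over subsets of {A,D}:
  {A}: scan cost=200, card=200
  {D}: scan cost=500, card=500
  {AD}: card=12500; try (A,hash)→4200, (D,merge)→7000, (A,merge)→7300, (D,hash)→9400, (D,nl_idx)→14500, (D,nl)→100200 …(+1); best=4200 via (A,hash)

4200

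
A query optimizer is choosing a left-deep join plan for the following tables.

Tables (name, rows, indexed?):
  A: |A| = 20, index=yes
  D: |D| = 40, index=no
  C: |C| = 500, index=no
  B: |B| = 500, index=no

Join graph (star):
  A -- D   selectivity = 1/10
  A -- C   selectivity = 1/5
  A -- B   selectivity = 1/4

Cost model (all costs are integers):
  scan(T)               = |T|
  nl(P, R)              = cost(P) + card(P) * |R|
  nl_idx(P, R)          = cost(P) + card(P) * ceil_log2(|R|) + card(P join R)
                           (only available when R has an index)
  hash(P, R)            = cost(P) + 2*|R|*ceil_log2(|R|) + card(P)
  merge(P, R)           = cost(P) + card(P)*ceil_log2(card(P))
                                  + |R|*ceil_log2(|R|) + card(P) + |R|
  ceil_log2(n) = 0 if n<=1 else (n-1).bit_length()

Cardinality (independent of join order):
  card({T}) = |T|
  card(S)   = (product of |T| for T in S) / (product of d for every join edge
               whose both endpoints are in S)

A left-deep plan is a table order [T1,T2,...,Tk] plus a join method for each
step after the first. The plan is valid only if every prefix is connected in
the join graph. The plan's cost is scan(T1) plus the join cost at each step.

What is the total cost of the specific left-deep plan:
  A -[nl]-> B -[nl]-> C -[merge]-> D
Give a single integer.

6010300

step 1: scan A: cost=20, card=20
step 2: join B via nl
    card(P join B) = 20*500/(4) = 2500
    cost = 20 + 20*500 = 10020
step 3: join C via nl
    card(P join C) = 2500*500/(5) = 250000
    cost = 10020 + 2500*500 = 1260020
step 4: join D via merge
    card(P join D) = 250000*40/(10) = 1000000
    cost = 1260020 + 250000*18 + 40*6 + 250000 + 40 = 6010300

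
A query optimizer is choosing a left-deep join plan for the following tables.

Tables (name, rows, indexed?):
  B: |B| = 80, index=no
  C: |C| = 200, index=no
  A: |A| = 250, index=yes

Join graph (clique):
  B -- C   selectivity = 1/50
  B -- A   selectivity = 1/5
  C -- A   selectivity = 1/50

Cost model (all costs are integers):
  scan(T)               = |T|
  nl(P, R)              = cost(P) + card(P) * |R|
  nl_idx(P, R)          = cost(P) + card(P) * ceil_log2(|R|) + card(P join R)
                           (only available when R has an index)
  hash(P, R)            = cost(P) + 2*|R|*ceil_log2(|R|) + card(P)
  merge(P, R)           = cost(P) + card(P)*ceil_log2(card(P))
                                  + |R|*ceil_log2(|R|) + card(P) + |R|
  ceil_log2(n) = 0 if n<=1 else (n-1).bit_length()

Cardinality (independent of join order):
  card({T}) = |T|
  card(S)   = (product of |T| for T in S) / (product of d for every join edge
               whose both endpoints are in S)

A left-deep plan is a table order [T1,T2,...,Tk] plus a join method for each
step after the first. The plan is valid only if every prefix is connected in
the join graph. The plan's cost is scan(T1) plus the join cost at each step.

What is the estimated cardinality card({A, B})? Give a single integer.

4000

Tables in S: A(250), B(80)
Edges inside S: B-A(d=5)
numerator = 250 * 80 = 20000
denominator = 5 = 5
card(S) = 20000 / 5 = 4000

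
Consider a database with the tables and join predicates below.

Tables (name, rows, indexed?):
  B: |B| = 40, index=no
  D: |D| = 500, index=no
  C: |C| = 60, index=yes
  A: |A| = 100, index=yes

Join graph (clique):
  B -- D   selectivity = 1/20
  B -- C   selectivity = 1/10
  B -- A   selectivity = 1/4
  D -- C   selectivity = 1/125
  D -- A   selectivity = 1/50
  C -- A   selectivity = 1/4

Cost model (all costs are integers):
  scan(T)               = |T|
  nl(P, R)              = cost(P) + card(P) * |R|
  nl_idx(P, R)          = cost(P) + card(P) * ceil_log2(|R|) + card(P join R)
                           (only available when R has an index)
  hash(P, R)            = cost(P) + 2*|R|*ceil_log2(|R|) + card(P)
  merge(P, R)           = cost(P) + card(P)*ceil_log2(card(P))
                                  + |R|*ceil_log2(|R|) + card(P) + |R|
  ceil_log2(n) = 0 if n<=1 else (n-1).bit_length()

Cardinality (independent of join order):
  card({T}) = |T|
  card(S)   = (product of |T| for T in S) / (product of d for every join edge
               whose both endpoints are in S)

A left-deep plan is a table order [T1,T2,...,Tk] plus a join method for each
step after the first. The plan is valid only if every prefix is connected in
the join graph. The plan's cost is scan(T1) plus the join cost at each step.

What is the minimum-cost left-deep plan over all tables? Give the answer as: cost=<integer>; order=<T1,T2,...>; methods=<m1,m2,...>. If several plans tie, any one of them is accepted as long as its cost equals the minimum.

cost=2782; order=D,C,B,A; methods=hash,hash,nl_idx

Selinger DP (subsets sized 1..n):
  {B}: scan cost=40, card=40
  {D}: scan cost=500, card=500
  {C}: scan cost=60, card=60
  {A}: scan cost=100, card=100
  {BD}: card=1000; try (B,hash)→1480, (D,merge)→5320, (B,merge)→5780, (D,hash)→9080, (D,nl)→20040, (B,nl)→20500; best=1480 via (B,hash)
  {BC}: card=240; try (C,nl_idx)→520, (B,hash)→600, (C,merge)→740, (B,merge)→760, (C,hash)→800, (C,nl)→2440 …(+1); best=520 via (C,nl_idx)
  {AB}: card=1000; try (B,hash)→680, (A,merge)→1120, (B,merge)→1180, (A,nl_idx)→1320, (A,hash)→1480, (A,nl)→4040 …(+1); best=680 via (B,hash)
  {CD}: card=240; try (C,hash)→1720, (C,nl_idx)→3740, (D,merge)→5480, (C,merge)→5920, (D,hash)→9120, (D,nl)→30060 …(+1); best=1720 via (C,hash)
  {AD}: card=1000; try (A,hash)→2400, (A,nl_idx)→5000, (D,merge)→5900, (A,merge)→6300, (D,hash)→9200, (D,nl)→50100 …(+1); best=2400 via (A,hash)
  {AC}: card=1500; try (C,hash)→920, (A,merge)→1280, (C,merge)→1320, (A,hash)→1520, (A,nl_idx)→1980, (C,nl_idx)→2200 …(+2); best=920 via (C,hash)
  {BCD}: card=48; try (B,hash)→2440, (C,hash)→3200, (B,merge)→4160, (C,nl_idx)→7528, (D,merge)→7680, (D,hash)→9760 …(+4); best=2440 via (B,hash)
  {ABD}: card=500; try (B,hash)→3880, (A,hash)→3880, (A,nl_idx)→8980, (D,hash)→10680, (A,merge)→13280, (B,merge)→13680 …(+4); best=3880 via (B,hash)
  {ABC}: card=1500; try (A,hash)→2160, (C,hash)→2400, (B,hash)→2900, (A,merge)→3480, (A,nl_idx)→3700, (C,nl_idx)→8180 …(+5); best=2160 via (A,hash)
  {ACD}: card=120; try (A,hash)→3360, (A,nl_idx)→3520, (C,hash)→4120, (A,merge)→4680, (C,nl_idx)→8520, (D,hash)→11420 …(+5); best=3360 via (A,hash)
  {ABCD}: card=6; try (A,nl_idx)→2782, (A,merge)→3576, (A,hash)→3888, (B,hash)→3960, (B,merge)→4600, (C,hash)→5100 …(+8); best=2782 via (A,nl_idx)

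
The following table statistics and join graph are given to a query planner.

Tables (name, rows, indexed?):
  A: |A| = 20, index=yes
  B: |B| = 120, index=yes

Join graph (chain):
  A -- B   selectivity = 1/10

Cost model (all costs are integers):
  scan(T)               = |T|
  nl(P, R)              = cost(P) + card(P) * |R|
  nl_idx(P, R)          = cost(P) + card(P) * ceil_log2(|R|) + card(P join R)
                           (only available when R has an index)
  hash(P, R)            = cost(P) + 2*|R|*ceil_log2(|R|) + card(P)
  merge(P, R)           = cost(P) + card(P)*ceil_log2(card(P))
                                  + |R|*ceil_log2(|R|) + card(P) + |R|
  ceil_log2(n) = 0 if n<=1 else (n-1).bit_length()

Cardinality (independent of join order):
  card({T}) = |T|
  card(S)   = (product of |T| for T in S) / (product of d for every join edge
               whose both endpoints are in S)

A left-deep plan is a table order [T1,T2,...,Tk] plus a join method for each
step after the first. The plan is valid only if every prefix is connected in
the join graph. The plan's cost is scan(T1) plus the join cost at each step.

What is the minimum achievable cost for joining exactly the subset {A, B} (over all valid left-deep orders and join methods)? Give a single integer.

Selinger DP over subsets of {A,B}:
  {A}: scan cost=20, card=20
  {B}: scan cost=120, card=120
  {AB}: card=240; try (B,nl_idx)→400, (A,hash)→440, (A,nl_idx)→960, (B,merge)→1100, (A,merge)→1200, (B,hash)→1720 …(+2); best=400 via (B,nl_idx)

400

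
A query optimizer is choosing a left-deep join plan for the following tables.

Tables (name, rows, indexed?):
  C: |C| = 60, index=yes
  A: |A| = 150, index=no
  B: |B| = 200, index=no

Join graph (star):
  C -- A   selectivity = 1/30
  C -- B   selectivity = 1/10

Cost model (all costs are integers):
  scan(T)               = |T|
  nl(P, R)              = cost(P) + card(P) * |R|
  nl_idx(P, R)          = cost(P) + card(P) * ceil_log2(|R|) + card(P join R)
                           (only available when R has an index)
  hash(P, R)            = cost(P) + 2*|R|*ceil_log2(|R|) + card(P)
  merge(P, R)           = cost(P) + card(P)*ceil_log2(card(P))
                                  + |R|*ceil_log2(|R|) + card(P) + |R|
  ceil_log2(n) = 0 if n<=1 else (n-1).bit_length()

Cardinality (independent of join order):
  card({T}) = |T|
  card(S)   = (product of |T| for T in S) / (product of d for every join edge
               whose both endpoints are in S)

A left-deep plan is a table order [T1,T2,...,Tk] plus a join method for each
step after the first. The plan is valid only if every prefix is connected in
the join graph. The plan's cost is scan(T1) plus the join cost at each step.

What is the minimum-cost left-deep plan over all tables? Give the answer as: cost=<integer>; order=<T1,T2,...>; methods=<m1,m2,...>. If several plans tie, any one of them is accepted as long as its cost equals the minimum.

Selinger DP (subsets sized 1..n):
  {C}: scan cost=60, card=60
  {A}: scan cost=150, card=150
  {B}: scan cost=200, card=200
  {AC}: card=300; try (C,hash)→1020, (C,nl_idx)→1350, (A,merge)→1830, (C,merge)→1920, (A,hash)→2520, (A,nl)→9060 …(+1); best=1020 via (C,hash)
  {BC}: card=1200; try (C,hash)→1120, (B,merge)→2280, (C,merge)→2420, (C,nl_idx)→2600, (B,hash)→3320, (B,nl)→12060 …(+1); best=1120 via (C,hash)
  {ABC}: card=6000; try (B,hash)→4520, (A,hash)→4720, (B,merge)→5820, (A,merge)→16870, (B,nl)→61020, (A,nl)→181120; best=4520 via (B,hash)

cost=4520; order=A,C,B; methods=hash,hash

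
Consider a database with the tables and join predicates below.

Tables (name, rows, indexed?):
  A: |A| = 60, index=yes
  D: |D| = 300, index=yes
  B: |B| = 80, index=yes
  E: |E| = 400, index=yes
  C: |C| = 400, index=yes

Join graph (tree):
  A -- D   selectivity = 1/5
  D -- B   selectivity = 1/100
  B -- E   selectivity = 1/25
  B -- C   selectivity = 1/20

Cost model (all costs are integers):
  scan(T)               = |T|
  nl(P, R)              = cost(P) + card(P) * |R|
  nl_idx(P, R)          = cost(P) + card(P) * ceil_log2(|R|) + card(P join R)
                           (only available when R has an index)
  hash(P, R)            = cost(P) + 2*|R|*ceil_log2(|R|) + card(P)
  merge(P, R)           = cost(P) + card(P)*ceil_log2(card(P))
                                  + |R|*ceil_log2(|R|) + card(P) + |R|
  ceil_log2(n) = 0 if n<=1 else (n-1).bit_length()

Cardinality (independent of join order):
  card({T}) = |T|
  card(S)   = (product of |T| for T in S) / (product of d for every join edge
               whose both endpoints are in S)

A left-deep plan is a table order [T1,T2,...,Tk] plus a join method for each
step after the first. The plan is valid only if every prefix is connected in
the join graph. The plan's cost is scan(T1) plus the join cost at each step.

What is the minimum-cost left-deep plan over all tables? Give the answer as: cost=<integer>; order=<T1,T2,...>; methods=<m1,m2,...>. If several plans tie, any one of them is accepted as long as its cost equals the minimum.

Selinger DP (subsets sized 1..n):
  {A}: scan cost=60, card=60
  {D}: scan cost=300, card=300
  {B}: scan cost=80, card=80
  {E}: scan cost=400, card=400
  {C}: scan cost=400, card=400
  {AD}: card=3600; try (A,hash)→1320, (D,merge)→3480, (A,merge)→3720, (D,nl_idx)→4200, (D,hash)→5520, (A,nl_idx)→5700 …(+2); best=1320 via (A,hash)
  {BD}: card=240; try (D,nl_idx)→1040, (B,hash)→1720, (B,nl_idx)→2640, (D,merge)→3720, (B,merge)→3940, (D,hash)→5560 …(+2); best=1040 via (D,nl_idx)
  {BE}: card=1280; try (B,hash)→1920, (E,nl_idx)→2080, (B,nl_idx)→4480, (E,merge)→4720, (B,merge)→5040, (E,hash)→7360 …(+2); best=1920 via (B,hash)
  {BC}: card=1600; try (B,hash)→1920, (C,nl_idx)→2400, (C,merge)→4720, (B,nl_idx)→4800, (B,merge)→5040, (C,hash)→7360 …(+2); best=1920 via (B,hash)
  {ABD}: card=2880; try (A,hash)→2000, (A,merge)→3620, (A,nl_idx)→5360, (B,hash)→6040, (A,nl)→15440, (B,nl_idx)→29400 …(+2); best=2000 via (A,hash)
  {BDE}: card=3840; try (E,nl_idx)→7040, (E,merge)→7200, (E,hash)→8480, (D,hash)→8600, (D,nl_idx)→17280, (D,merge)→20280 …(+2); best=7040 via (E,nl_idx)
  {BCD}: card=4800; try (C,merge)→7200, (C,nl_idx)→8000, (C,hash)→8480, (D,hash)→8920, (D,nl_idx)→21120, (D,merge)→24120 …(+2); best=7200 via (C,merge)
  {BCE}: card=25600; try (C,hash)→10400, (E,hash)→10720, (C,merge)→21280, (E,merge)→25120, (C,nl_idx)→39040, (E,nl_idx)→41920 …(+2); best=10400 via (C,hash)
  {ABDE}: card=46080; try (A,hash)→11600, (E,hash)→12080, (E,merge)→43440, (A,merge)→57380, (E,nl_idx)→74000, (A,nl_idx)→76160 …(+2); best=11600 via (A,hash)
  {ABCD}: card=57600; try (C,hash)→12080, (A,hash)→12720, (C,merge)→43440, (A,merge)→74820, (C,nl_idx)→85520, (A,nl_idx)→93600 …(+2); best=12080 via (C,hash)
  {BCDE}: card=76800; try (C,hash)→18080, (E,hash)→19200, (D,hash)→41400, (C,merge)→60960, (E,merge)→78400, (C,nl_idx)→118400 …(+6); best=18080 via (C,hash)
  {ABCDE}: card=921600; try (C,hash)→64880, (E,hash)→76880, (A,hash)→95600, (C,merge)→798960, (E,merge)→995280, (C,nl_idx)→1347920 …(+6); best=64880 via (C,hash)

cost=64880; order=B,D,E,A,C; methods=nl_idx,nl_idx,hash,hash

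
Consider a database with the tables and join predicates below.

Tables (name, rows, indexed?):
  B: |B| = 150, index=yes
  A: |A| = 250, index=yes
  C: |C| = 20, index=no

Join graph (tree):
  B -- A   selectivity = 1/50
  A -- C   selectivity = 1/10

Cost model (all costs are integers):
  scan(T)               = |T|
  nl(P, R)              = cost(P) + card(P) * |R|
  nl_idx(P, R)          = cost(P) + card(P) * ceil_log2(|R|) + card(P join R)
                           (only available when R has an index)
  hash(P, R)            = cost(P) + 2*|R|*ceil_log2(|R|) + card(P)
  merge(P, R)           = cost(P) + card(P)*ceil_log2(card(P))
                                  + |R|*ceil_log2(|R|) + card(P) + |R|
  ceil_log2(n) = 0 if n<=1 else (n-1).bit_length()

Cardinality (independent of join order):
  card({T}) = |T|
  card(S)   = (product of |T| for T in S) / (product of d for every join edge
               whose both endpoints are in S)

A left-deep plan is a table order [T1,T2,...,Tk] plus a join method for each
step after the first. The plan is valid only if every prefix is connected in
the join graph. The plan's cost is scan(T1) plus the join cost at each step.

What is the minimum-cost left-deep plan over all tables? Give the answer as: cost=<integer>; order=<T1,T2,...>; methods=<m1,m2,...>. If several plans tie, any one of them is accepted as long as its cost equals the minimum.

Selinger DP (subsets sized 1..n):
  {B}: scan cost=150, card=150
  {A}: scan cost=250, card=250
  {C}: scan cost=20, card=20
  {AB}: card=750; try (A,nl_idx)→2100, (B,hash)→2900, (B,nl_idx)→3000, (A,merge)→3750, (B,merge)→3850, (A,hash)→4300 …(+2); best=2100 via (A,nl_idx)
  {AC}: card=500; try (A,nl_idx)→680, (C,hash)→700, (A,merge)→2390, (C,merge)→2620, (A,hash)→4040, (A,nl)→5020 …(+1); best=680 via (A,nl_idx)
  {ABC}: card=1500; try (C,hash)→3050, (B,hash)→3580, (B,nl_idx)→6180, (B,merge)→7030, (C,merge)→10470, (C,nl)→17100 …(+1); best=3050 via (C,hash)

cost=3050; order=B,A,C; methods=nl_idx,hash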